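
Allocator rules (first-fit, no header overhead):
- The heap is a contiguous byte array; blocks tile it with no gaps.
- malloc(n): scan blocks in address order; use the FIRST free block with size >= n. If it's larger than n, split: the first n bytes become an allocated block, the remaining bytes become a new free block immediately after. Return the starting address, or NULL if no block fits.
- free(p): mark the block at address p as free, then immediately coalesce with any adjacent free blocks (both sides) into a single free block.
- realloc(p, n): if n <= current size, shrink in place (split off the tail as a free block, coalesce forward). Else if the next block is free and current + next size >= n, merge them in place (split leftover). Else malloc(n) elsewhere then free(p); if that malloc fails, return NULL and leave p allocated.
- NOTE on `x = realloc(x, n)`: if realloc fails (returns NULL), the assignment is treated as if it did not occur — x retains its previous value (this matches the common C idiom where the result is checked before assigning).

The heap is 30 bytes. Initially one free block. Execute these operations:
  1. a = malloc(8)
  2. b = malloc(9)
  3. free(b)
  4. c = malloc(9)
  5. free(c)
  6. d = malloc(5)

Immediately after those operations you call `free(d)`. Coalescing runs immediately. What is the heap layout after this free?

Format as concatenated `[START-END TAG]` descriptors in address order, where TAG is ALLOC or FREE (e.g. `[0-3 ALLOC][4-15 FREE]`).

Answer: [0-7 ALLOC][8-29 FREE]

Derivation:
Op 1: a = malloc(8) -> a = 0; heap: [0-7 ALLOC][8-29 FREE]
Op 2: b = malloc(9) -> b = 8; heap: [0-7 ALLOC][8-16 ALLOC][17-29 FREE]
Op 3: free(b) -> (freed b); heap: [0-7 ALLOC][8-29 FREE]
Op 4: c = malloc(9) -> c = 8; heap: [0-7 ALLOC][8-16 ALLOC][17-29 FREE]
Op 5: free(c) -> (freed c); heap: [0-7 ALLOC][8-29 FREE]
Op 6: d = malloc(5) -> d = 8; heap: [0-7 ALLOC][8-12 ALLOC][13-29 FREE]
free(d): d = 8 -> block [8-12 ALLOC]; mark free, coalesce with adjacent free neighbors -> [0-7 ALLOC][8-29 FREE]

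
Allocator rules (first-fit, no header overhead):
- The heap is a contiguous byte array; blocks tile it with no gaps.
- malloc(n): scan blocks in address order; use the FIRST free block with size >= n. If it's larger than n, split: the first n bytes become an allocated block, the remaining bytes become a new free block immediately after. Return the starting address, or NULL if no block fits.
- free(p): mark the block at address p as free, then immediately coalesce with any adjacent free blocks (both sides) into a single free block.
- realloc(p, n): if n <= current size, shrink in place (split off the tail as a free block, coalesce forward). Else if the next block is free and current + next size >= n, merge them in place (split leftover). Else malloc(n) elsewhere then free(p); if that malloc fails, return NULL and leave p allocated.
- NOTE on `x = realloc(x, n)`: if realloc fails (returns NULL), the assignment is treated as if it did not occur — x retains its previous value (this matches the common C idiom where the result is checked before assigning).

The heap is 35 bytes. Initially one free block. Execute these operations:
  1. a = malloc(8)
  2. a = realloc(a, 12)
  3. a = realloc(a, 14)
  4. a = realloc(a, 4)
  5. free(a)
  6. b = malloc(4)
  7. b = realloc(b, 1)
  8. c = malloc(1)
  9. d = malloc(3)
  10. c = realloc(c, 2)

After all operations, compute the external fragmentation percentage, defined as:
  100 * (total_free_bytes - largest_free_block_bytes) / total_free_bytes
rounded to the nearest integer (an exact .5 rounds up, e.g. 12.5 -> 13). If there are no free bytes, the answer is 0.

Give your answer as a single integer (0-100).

Op 1: a = malloc(8) -> a = 0; heap: [0-7 ALLOC][8-34 FREE]
Op 2: a = realloc(a, 12) -> a = 0; heap: [0-11 ALLOC][12-34 FREE]
Op 3: a = realloc(a, 14) -> a = 0; heap: [0-13 ALLOC][14-34 FREE]
Op 4: a = realloc(a, 4) -> a = 0; heap: [0-3 ALLOC][4-34 FREE]
Op 5: free(a) -> (freed a); heap: [0-34 FREE]
Op 6: b = malloc(4) -> b = 0; heap: [0-3 ALLOC][4-34 FREE]
Op 7: b = realloc(b, 1) -> b = 0; heap: [0-0 ALLOC][1-34 FREE]
Op 8: c = malloc(1) -> c = 1; heap: [0-0 ALLOC][1-1 ALLOC][2-34 FREE]
Op 9: d = malloc(3) -> d = 2; heap: [0-0 ALLOC][1-1 ALLOC][2-4 ALLOC][5-34 FREE]
Op 10: c = realloc(c, 2) -> c = 5; heap: [0-0 ALLOC][1-1 FREE][2-4 ALLOC][5-6 ALLOC][7-34 FREE]
Free blocks: [1 28] total_free=29 largest=28 -> 100*(29-28)/29 = 100/29 ≈ 3.448 -> rounds to 3

Answer: 3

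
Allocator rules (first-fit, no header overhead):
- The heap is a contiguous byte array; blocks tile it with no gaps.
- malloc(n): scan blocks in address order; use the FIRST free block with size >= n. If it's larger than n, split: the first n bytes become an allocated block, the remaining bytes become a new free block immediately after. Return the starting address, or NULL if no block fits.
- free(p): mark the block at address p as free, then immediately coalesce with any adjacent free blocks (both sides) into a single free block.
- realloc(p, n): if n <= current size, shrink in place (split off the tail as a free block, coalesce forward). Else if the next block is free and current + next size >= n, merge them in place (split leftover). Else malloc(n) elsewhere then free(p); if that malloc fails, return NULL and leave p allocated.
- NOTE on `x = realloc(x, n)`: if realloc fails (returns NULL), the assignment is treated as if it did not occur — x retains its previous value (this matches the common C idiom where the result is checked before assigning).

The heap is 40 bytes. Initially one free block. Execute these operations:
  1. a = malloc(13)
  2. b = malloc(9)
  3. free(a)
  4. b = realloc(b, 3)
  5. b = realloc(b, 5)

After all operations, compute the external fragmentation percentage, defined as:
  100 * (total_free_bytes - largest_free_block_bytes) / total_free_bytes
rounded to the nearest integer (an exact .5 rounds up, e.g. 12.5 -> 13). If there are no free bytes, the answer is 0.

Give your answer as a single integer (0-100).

Op 1: a = malloc(13) -> a = 0; heap: [0-12 ALLOC][13-39 FREE]
Op 2: b = malloc(9) -> b = 13; heap: [0-12 ALLOC][13-21 ALLOC][22-39 FREE]
Op 3: free(a) -> (freed a); heap: [0-12 FREE][13-21 ALLOC][22-39 FREE]
Op 4: b = realloc(b, 3) -> b = 13; heap: [0-12 FREE][13-15 ALLOC][16-39 FREE]
Op 5: b = realloc(b, 5) -> b = 13; heap: [0-12 FREE][13-17 ALLOC][18-39 FREE]
Free blocks: [13 22] total_free=35 largest=22 -> 100*(35-22)/35 = 1300/35 ≈ 37.143 -> rounds to 37

Answer: 37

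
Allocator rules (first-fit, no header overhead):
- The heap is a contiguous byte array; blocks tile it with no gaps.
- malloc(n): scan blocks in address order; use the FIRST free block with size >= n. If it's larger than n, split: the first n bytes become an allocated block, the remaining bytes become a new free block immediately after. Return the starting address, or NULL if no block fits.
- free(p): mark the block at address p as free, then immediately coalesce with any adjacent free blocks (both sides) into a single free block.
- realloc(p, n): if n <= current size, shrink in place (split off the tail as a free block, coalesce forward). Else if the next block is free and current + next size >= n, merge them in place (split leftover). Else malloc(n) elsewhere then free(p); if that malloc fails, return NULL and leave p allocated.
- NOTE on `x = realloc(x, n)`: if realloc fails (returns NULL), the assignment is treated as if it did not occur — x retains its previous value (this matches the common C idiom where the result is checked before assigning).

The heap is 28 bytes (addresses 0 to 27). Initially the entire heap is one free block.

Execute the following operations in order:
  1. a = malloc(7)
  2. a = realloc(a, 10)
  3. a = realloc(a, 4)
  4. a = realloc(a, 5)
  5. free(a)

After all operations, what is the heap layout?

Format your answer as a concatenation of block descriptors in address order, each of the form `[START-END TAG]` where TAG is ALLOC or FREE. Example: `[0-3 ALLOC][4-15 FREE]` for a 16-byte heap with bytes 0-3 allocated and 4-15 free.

Op 1: a = malloc(7) -> a = 0; heap: [0-6 ALLOC][7-27 FREE]
Op 2: a = realloc(a, 10) -> a = 0; heap: [0-9 ALLOC][10-27 FREE]
Op 3: a = realloc(a, 4) -> a = 0; heap: [0-3 ALLOC][4-27 FREE]
Op 4: a = realloc(a, 5) -> a = 0; heap: [0-4 ALLOC][5-27 FREE]
Op 5: free(a) -> (freed a); heap: [0-27 FREE]

Answer: [0-27 FREE]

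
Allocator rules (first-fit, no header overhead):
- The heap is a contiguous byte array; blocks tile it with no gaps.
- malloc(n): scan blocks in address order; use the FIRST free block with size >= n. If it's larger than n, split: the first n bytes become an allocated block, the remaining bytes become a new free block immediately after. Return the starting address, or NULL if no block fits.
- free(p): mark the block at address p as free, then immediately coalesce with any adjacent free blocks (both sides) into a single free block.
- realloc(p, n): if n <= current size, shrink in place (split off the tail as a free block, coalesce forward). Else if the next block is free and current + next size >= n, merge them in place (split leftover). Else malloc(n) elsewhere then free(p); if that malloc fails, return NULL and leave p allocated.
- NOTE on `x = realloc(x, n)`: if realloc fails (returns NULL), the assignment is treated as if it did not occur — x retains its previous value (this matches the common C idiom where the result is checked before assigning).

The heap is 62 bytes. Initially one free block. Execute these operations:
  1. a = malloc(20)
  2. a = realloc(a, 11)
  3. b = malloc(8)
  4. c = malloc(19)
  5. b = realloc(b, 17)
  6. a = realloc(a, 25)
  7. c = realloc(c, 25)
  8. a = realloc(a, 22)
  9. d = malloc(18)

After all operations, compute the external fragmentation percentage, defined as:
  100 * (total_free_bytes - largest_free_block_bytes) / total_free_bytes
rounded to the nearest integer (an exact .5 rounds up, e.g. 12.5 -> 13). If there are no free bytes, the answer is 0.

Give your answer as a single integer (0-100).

Answer: 47

Derivation:
Op 1: a = malloc(20) -> a = 0; heap: [0-19 ALLOC][20-61 FREE]
Op 2: a = realloc(a, 11) -> a = 0; heap: [0-10 ALLOC][11-61 FREE]
Op 3: b = malloc(8) -> b = 11; heap: [0-10 ALLOC][11-18 ALLOC][19-61 FREE]
Op 4: c = malloc(19) -> c = 19; heap: [0-10 ALLOC][11-18 ALLOC][19-37 ALLOC][38-61 FREE]
Op 5: b = realloc(b, 17) -> b = 38; heap: [0-10 ALLOC][11-18 FREE][19-37 ALLOC][38-54 ALLOC][55-61 FREE]
Op 6: a = realloc(a, 25) -> NULL (a unchanged); heap: [0-10 ALLOC][11-18 FREE][19-37 ALLOC][38-54 ALLOC][55-61 FREE]
Op 7: c = realloc(c, 25) -> NULL (c unchanged); heap: [0-10 ALLOC][11-18 FREE][19-37 ALLOC][38-54 ALLOC][55-61 FREE]
Op 8: a = realloc(a, 22) -> NULL (a unchanged); heap: [0-10 ALLOC][11-18 FREE][19-37 ALLOC][38-54 ALLOC][55-61 FREE]
Op 9: d = malloc(18) -> d = NULL; heap: [0-10 ALLOC][11-18 FREE][19-37 ALLOC][38-54 ALLOC][55-61 FREE]
Free blocks: [8 7] total_free=15 largest=8 -> 100*(15-8)/15 = 700/15 ≈ 46.667 -> rounds to 47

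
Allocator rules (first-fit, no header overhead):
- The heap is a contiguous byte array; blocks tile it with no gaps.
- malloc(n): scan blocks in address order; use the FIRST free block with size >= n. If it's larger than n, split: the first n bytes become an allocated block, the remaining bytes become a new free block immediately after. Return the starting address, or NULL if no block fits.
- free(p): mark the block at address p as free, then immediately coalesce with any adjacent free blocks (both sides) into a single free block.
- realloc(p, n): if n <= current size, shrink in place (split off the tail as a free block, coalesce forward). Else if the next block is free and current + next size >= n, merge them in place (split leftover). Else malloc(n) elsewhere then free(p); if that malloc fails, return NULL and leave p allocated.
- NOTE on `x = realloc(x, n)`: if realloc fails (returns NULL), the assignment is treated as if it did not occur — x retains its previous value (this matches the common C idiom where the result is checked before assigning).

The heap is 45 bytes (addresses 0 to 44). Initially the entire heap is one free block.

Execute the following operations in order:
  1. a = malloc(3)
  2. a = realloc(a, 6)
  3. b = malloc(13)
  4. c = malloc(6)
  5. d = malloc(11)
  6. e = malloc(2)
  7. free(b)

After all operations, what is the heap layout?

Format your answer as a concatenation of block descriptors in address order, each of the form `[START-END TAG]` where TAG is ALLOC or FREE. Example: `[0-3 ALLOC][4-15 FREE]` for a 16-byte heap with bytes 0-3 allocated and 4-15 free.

Answer: [0-5 ALLOC][6-18 FREE][19-24 ALLOC][25-35 ALLOC][36-37 ALLOC][38-44 FREE]

Derivation:
Op 1: a = malloc(3) -> a = 0; heap: [0-2 ALLOC][3-44 FREE]
Op 2: a = realloc(a, 6) -> a = 0; heap: [0-5 ALLOC][6-44 FREE]
Op 3: b = malloc(13) -> b = 6; heap: [0-5 ALLOC][6-18 ALLOC][19-44 FREE]
Op 4: c = malloc(6) -> c = 19; heap: [0-5 ALLOC][6-18 ALLOC][19-24 ALLOC][25-44 FREE]
Op 5: d = malloc(11) -> d = 25; heap: [0-5 ALLOC][6-18 ALLOC][19-24 ALLOC][25-35 ALLOC][36-44 FREE]
Op 6: e = malloc(2) -> e = 36; heap: [0-5 ALLOC][6-18 ALLOC][19-24 ALLOC][25-35 ALLOC][36-37 ALLOC][38-44 FREE]
Op 7: free(b) -> (freed b); heap: [0-5 ALLOC][6-18 FREE][19-24 ALLOC][25-35 ALLOC][36-37 ALLOC][38-44 FREE]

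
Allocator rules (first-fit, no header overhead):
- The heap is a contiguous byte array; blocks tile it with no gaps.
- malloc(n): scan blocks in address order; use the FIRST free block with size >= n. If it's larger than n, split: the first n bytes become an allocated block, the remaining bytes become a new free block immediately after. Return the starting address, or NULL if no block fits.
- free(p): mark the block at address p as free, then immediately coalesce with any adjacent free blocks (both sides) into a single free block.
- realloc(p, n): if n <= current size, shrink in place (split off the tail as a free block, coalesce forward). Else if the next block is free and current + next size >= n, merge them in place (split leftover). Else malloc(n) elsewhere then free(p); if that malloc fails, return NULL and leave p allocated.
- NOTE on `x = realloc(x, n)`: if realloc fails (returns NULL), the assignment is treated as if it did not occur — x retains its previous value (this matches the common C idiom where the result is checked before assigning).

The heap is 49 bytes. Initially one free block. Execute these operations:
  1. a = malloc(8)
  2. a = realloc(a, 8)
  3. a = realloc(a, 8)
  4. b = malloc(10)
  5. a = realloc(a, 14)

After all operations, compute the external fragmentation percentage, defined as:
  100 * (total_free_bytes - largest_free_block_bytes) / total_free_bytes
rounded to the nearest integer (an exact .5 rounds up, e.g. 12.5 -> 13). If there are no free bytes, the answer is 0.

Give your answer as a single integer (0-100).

Answer: 32

Derivation:
Op 1: a = malloc(8) -> a = 0; heap: [0-7 ALLOC][8-48 FREE]
Op 2: a = realloc(a, 8) -> a = 0; heap: [0-7 ALLOC][8-48 FREE]
Op 3: a = realloc(a, 8) -> a = 0; heap: [0-7 ALLOC][8-48 FREE]
Op 4: b = malloc(10) -> b = 8; heap: [0-7 ALLOC][8-17 ALLOC][18-48 FREE]
Op 5: a = realloc(a, 14) -> a = 18; heap: [0-7 FREE][8-17 ALLOC][18-31 ALLOC][32-48 FREE]
Free blocks: [8 17] total_free=25 largest=17 -> 100*(25-17)/25 = 800/25 = 32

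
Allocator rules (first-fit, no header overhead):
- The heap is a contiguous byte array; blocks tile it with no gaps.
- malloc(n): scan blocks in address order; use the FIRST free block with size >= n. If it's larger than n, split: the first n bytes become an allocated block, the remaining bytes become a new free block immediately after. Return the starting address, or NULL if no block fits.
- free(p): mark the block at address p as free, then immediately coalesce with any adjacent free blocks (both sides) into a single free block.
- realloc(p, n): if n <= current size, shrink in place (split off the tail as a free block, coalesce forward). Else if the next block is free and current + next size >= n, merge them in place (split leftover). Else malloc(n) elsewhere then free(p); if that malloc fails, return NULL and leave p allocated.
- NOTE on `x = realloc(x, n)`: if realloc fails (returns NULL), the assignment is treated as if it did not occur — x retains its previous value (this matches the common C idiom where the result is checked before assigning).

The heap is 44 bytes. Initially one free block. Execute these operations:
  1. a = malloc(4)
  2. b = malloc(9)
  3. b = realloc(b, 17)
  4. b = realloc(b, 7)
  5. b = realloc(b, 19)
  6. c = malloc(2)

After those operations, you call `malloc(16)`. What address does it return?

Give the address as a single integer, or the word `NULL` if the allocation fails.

Op 1: a = malloc(4) -> a = 0; heap: [0-3 ALLOC][4-43 FREE]
Op 2: b = malloc(9) -> b = 4; heap: [0-3 ALLOC][4-12 ALLOC][13-43 FREE]
Op 3: b = realloc(b, 17) -> b = 4; heap: [0-3 ALLOC][4-20 ALLOC][21-43 FREE]
Op 4: b = realloc(b, 7) -> b = 4; heap: [0-3 ALLOC][4-10 ALLOC][11-43 FREE]
Op 5: b = realloc(b, 19) -> b = 4; heap: [0-3 ALLOC][4-22 ALLOC][23-43 FREE]
Op 6: c = malloc(2) -> c = 23; heap: [0-3 ALLOC][4-22 ALLOC][23-24 ALLOC][25-43 FREE]
malloc(16): first-fit scan over [0-3 ALLOC][4-22 ALLOC][23-24 ALLOC][25-43 FREE] -> 25

Answer: 25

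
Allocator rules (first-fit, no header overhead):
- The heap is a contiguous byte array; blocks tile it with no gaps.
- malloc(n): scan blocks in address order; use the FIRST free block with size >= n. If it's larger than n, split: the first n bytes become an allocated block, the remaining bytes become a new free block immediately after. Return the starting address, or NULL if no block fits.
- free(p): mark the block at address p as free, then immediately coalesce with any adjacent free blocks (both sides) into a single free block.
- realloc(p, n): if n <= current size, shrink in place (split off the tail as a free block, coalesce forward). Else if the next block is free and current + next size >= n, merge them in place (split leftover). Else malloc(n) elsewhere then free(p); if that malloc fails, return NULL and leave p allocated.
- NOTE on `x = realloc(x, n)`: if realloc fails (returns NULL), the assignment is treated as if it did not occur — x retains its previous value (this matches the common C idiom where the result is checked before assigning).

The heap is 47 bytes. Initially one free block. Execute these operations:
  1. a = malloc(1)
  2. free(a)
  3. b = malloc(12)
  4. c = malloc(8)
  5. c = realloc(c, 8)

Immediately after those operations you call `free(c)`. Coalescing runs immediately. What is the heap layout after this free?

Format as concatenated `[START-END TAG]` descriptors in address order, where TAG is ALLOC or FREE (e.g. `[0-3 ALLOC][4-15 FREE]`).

Answer: [0-11 ALLOC][12-46 FREE]

Derivation:
Op 1: a = malloc(1) -> a = 0; heap: [0-0 ALLOC][1-46 FREE]
Op 2: free(a) -> (freed a); heap: [0-46 FREE]
Op 3: b = malloc(12) -> b = 0; heap: [0-11 ALLOC][12-46 FREE]
Op 4: c = malloc(8) -> c = 12; heap: [0-11 ALLOC][12-19 ALLOC][20-46 FREE]
Op 5: c = realloc(c, 8) -> c = 12; heap: [0-11 ALLOC][12-19 ALLOC][20-46 FREE]
free(c): c = 12 -> block [12-19 ALLOC]; mark free, coalesce with adjacent free neighbors -> [0-11 ALLOC][12-46 FREE]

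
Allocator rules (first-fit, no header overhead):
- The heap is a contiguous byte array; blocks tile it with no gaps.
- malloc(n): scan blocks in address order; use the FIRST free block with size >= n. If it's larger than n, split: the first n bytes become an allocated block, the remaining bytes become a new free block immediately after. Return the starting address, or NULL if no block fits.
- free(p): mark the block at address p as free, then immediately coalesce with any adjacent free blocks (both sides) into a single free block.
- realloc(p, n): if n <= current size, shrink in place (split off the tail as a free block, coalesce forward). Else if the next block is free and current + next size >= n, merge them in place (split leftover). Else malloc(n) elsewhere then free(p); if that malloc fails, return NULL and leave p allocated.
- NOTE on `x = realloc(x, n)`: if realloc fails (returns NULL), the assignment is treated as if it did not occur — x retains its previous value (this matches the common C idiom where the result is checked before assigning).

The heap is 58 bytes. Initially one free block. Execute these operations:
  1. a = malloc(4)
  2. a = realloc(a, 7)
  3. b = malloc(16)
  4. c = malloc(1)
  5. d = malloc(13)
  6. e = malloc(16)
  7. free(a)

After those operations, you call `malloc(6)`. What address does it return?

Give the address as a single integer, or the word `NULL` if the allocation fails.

Answer: 0

Derivation:
Op 1: a = malloc(4) -> a = 0; heap: [0-3 ALLOC][4-57 FREE]
Op 2: a = realloc(a, 7) -> a = 0; heap: [0-6 ALLOC][7-57 FREE]
Op 3: b = malloc(16) -> b = 7; heap: [0-6 ALLOC][7-22 ALLOC][23-57 FREE]
Op 4: c = malloc(1) -> c = 23; heap: [0-6 ALLOC][7-22 ALLOC][23-23 ALLOC][24-57 FREE]
Op 5: d = malloc(13) -> d = 24; heap: [0-6 ALLOC][7-22 ALLOC][23-23 ALLOC][24-36 ALLOC][37-57 FREE]
Op 6: e = malloc(16) -> e = 37; heap: [0-6 ALLOC][7-22 ALLOC][23-23 ALLOC][24-36 ALLOC][37-52 ALLOC][53-57 FREE]
Op 7: free(a) -> (freed a); heap: [0-6 FREE][7-22 ALLOC][23-23 ALLOC][24-36 ALLOC][37-52 ALLOC][53-57 FREE]
malloc(6): first-fit scan over [0-6 FREE][7-22 ALLOC][23-23 ALLOC][24-36 ALLOC][37-52 ALLOC][53-57 FREE] -> 0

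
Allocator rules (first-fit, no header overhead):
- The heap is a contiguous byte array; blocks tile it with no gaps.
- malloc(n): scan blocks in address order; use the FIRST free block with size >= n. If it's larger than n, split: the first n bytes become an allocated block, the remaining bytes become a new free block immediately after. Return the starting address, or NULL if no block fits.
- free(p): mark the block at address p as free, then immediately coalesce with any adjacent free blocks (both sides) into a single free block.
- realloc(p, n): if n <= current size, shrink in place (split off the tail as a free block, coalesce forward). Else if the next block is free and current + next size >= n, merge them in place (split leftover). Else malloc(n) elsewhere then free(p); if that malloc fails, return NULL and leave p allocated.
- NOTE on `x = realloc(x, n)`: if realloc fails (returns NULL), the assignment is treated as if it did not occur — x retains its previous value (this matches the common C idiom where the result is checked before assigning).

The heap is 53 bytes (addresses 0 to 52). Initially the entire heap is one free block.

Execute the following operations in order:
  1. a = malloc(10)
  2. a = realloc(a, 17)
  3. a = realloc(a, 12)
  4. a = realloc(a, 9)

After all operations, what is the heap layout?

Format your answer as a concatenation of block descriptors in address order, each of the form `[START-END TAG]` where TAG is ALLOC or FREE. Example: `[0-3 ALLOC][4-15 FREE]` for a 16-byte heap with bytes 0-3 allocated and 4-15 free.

Answer: [0-8 ALLOC][9-52 FREE]

Derivation:
Op 1: a = malloc(10) -> a = 0; heap: [0-9 ALLOC][10-52 FREE]
Op 2: a = realloc(a, 17) -> a = 0; heap: [0-16 ALLOC][17-52 FREE]
Op 3: a = realloc(a, 12) -> a = 0; heap: [0-11 ALLOC][12-52 FREE]
Op 4: a = realloc(a, 9) -> a = 0; heap: [0-8 ALLOC][9-52 FREE]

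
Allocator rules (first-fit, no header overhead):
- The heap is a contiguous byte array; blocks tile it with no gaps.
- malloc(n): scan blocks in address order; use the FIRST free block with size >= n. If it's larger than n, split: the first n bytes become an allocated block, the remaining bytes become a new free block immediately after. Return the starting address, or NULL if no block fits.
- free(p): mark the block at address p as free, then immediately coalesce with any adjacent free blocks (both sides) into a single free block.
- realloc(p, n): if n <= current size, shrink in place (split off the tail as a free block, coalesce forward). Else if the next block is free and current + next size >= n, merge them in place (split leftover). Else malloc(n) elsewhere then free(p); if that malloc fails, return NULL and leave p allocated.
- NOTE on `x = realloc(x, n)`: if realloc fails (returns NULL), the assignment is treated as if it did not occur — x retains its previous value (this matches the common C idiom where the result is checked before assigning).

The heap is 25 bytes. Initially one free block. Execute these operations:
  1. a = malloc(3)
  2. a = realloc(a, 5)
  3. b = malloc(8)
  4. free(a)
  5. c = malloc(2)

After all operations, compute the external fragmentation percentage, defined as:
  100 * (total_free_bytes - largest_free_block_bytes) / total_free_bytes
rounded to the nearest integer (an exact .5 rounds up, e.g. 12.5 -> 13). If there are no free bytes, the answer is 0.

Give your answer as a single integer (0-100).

Answer: 20

Derivation:
Op 1: a = malloc(3) -> a = 0; heap: [0-2 ALLOC][3-24 FREE]
Op 2: a = realloc(a, 5) -> a = 0; heap: [0-4 ALLOC][5-24 FREE]
Op 3: b = malloc(8) -> b = 5; heap: [0-4 ALLOC][5-12 ALLOC][13-24 FREE]
Op 4: free(a) -> (freed a); heap: [0-4 FREE][5-12 ALLOC][13-24 FREE]
Op 5: c = malloc(2) -> c = 0; heap: [0-1 ALLOC][2-4 FREE][5-12 ALLOC][13-24 FREE]
Free blocks: [3 12] total_free=15 largest=12 -> 100*(15-12)/15 = 300/15 = 20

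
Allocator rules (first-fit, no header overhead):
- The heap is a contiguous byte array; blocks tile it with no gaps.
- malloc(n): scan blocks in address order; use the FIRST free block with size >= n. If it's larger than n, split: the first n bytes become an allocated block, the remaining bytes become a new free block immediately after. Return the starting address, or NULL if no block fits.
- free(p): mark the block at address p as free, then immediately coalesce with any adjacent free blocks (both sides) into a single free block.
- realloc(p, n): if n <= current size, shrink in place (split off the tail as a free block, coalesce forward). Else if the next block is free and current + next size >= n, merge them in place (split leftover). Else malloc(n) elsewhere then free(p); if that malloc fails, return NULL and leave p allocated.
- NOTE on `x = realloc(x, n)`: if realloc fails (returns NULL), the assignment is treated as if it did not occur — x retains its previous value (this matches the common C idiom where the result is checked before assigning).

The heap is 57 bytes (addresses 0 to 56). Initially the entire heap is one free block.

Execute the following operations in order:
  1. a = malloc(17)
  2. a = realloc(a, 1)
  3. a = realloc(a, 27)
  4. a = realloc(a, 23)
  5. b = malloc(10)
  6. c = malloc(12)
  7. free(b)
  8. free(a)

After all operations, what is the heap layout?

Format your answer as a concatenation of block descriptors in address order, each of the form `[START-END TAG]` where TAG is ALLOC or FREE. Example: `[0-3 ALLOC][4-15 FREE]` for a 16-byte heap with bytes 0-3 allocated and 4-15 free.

Op 1: a = malloc(17) -> a = 0; heap: [0-16 ALLOC][17-56 FREE]
Op 2: a = realloc(a, 1) -> a = 0; heap: [0-0 ALLOC][1-56 FREE]
Op 3: a = realloc(a, 27) -> a = 0; heap: [0-26 ALLOC][27-56 FREE]
Op 4: a = realloc(a, 23) -> a = 0; heap: [0-22 ALLOC][23-56 FREE]
Op 5: b = malloc(10) -> b = 23; heap: [0-22 ALLOC][23-32 ALLOC][33-56 FREE]
Op 6: c = malloc(12) -> c = 33; heap: [0-22 ALLOC][23-32 ALLOC][33-44 ALLOC][45-56 FREE]
Op 7: free(b) -> (freed b); heap: [0-22 ALLOC][23-32 FREE][33-44 ALLOC][45-56 FREE]
Op 8: free(a) -> (freed a); heap: [0-32 FREE][33-44 ALLOC][45-56 FREE]

Answer: [0-32 FREE][33-44 ALLOC][45-56 FREE]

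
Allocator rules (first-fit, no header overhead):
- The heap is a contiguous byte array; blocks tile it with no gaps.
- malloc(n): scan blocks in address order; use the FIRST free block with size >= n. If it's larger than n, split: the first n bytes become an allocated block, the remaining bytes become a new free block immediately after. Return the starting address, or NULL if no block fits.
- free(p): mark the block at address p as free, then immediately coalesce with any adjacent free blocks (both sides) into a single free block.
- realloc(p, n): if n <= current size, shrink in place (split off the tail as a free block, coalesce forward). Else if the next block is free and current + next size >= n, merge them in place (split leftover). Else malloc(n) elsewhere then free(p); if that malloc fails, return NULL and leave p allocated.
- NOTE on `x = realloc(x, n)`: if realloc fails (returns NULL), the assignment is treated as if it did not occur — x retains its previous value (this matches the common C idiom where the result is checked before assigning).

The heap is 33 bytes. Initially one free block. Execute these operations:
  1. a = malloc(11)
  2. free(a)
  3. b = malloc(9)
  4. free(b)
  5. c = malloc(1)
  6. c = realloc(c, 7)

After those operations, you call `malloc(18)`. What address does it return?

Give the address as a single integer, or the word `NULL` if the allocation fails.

Answer: 7

Derivation:
Op 1: a = malloc(11) -> a = 0; heap: [0-10 ALLOC][11-32 FREE]
Op 2: free(a) -> (freed a); heap: [0-32 FREE]
Op 3: b = malloc(9) -> b = 0; heap: [0-8 ALLOC][9-32 FREE]
Op 4: free(b) -> (freed b); heap: [0-32 FREE]
Op 5: c = malloc(1) -> c = 0; heap: [0-0 ALLOC][1-32 FREE]
Op 6: c = realloc(c, 7) -> c = 0; heap: [0-6 ALLOC][7-32 FREE]
malloc(18): first-fit scan over [0-6 ALLOC][7-32 FREE] -> 7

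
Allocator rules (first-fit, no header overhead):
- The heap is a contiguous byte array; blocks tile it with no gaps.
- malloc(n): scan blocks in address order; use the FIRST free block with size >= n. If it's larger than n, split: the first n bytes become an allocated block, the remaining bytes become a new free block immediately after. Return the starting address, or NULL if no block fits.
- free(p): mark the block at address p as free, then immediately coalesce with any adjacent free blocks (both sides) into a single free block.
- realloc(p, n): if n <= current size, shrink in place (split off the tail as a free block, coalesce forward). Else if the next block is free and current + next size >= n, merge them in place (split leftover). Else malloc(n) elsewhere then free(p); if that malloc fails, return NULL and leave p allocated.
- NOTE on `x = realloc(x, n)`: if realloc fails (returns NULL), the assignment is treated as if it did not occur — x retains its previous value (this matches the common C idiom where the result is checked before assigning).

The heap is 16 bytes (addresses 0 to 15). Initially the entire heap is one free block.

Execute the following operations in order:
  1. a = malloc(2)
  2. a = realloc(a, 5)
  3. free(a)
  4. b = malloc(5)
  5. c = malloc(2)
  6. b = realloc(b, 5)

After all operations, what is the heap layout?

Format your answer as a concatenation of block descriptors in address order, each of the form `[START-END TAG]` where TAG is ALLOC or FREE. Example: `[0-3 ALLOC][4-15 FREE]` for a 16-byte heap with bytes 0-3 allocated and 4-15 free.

Answer: [0-4 ALLOC][5-6 ALLOC][7-15 FREE]

Derivation:
Op 1: a = malloc(2) -> a = 0; heap: [0-1 ALLOC][2-15 FREE]
Op 2: a = realloc(a, 5) -> a = 0; heap: [0-4 ALLOC][5-15 FREE]
Op 3: free(a) -> (freed a); heap: [0-15 FREE]
Op 4: b = malloc(5) -> b = 0; heap: [0-4 ALLOC][5-15 FREE]
Op 5: c = malloc(2) -> c = 5; heap: [0-4 ALLOC][5-6 ALLOC][7-15 FREE]
Op 6: b = realloc(b, 5) -> b = 0; heap: [0-4 ALLOC][5-6 ALLOC][7-15 FREE]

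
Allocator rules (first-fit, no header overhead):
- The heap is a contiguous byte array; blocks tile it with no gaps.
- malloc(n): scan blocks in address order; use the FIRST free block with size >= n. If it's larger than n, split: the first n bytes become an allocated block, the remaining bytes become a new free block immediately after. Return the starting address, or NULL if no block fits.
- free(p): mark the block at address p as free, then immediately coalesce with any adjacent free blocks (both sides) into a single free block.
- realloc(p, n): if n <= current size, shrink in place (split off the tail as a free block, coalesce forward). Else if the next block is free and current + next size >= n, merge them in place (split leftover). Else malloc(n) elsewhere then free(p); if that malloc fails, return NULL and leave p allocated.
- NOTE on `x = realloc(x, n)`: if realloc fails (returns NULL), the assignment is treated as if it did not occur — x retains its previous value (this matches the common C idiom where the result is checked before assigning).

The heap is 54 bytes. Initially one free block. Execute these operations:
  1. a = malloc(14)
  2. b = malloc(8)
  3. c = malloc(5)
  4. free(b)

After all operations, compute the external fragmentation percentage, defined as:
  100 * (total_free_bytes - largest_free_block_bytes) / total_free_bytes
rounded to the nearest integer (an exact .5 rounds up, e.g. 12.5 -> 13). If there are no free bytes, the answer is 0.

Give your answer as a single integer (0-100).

Answer: 23

Derivation:
Op 1: a = malloc(14) -> a = 0; heap: [0-13 ALLOC][14-53 FREE]
Op 2: b = malloc(8) -> b = 14; heap: [0-13 ALLOC][14-21 ALLOC][22-53 FREE]
Op 3: c = malloc(5) -> c = 22; heap: [0-13 ALLOC][14-21 ALLOC][22-26 ALLOC][27-53 FREE]
Op 4: free(b) -> (freed b); heap: [0-13 ALLOC][14-21 FREE][22-26 ALLOC][27-53 FREE]
Free blocks: [8 27] total_free=35 largest=27 -> 100*(35-27)/35 = 800/35 ≈ 22.857 -> rounds to 23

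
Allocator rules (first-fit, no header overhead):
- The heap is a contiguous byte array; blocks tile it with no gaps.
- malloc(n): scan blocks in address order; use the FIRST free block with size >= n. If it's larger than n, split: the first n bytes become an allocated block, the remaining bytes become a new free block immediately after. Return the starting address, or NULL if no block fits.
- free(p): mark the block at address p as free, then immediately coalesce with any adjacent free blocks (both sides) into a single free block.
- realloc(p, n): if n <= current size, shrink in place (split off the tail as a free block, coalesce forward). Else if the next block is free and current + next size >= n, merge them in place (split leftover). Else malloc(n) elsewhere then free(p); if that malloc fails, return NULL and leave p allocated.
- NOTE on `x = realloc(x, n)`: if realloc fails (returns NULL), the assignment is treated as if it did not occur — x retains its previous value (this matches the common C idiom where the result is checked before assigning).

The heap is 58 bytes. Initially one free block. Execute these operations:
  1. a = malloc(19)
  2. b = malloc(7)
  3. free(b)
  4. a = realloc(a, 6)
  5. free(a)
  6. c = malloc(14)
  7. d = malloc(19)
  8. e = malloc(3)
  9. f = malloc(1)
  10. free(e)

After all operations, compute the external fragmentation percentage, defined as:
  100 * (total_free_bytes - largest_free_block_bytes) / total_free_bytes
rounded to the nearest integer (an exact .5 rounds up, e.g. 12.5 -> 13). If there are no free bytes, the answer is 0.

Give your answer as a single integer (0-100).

Op 1: a = malloc(19) -> a = 0; heap: [0-18 ALLOC][19-57 FREE]
Op 2: b = malloc(7) -> b = 19; heap: [0-18 ALLOC][19-25 ALLOC][26-57 FREE]
Op 3: free(b) -> (freed b); heap: [0-18 ALLOC][19-57 FREE]
Op 4: a = realloc(a, 6) -> a = 0; heap: [0-5 ALLOC][6-57 FREE]
Op 5: free(a) -> (freed a); heap: [0-57 FREE]
Op 6: c = malloc(14) -> c = 0; heap: [0-13 ALLOC][14-57 FREE]
Op 7: d = malloc(19) -> d = 14; heap: [0-13 ALLOC][14-32 ALLOC][33-57 FREE]
Op 8: e = malloc(3) -> e = 33; heap: [0-13 ALLOC][14-32 ALLOC][33-35 ALLOC][36-57 FREE]
Op 9: f = malloc(1) -> f = 36; heap: [0-13 ALLOC][14-32 ALLOC][33-35 ALLOC][36-36 ALLOC][37-57 FREE]
Op 10: free(e) -> (freed e); heap: [0-13 ALLOC][14-32 ALLOC][33-35 FREE][36-36 ALLOC][37-57 FREE]
Free blocks: [3 21] total_free=24 largest=21 -> 100*(24-21)/24 = 300/24 = 12.5 -> rounds to 13

Answer: 13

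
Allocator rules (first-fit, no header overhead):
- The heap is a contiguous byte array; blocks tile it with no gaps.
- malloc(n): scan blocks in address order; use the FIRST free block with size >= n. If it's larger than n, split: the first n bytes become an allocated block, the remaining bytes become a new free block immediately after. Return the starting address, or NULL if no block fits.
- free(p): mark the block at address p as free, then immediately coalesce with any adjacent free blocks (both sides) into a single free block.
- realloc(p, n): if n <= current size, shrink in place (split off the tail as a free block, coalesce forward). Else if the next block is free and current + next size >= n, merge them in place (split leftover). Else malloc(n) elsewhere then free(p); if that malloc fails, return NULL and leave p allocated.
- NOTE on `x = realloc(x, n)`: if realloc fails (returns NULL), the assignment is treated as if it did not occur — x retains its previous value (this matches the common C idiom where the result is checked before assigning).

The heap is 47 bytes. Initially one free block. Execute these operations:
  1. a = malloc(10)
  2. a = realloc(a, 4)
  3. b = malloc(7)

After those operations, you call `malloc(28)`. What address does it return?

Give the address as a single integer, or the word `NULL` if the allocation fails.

Answer: 11

Derivation:
Op 1: a = malloc(10) -> a = 0; heap: [0-9 ALLOC][10-46 FREE]
Op 2: a = realloc(a, 4) -> a = 0; heap: [0-3 ALLOC][4-46 FREE]
Op 3: b = malloc(7) -> b = 4; heap: [0-3 ALLOC][4-10 ALLOC][11-46 FREE]
malloc(28): first-fit scan over [0-3 ALLOC][4-10 ALLOC][11-46 FREE] -> 11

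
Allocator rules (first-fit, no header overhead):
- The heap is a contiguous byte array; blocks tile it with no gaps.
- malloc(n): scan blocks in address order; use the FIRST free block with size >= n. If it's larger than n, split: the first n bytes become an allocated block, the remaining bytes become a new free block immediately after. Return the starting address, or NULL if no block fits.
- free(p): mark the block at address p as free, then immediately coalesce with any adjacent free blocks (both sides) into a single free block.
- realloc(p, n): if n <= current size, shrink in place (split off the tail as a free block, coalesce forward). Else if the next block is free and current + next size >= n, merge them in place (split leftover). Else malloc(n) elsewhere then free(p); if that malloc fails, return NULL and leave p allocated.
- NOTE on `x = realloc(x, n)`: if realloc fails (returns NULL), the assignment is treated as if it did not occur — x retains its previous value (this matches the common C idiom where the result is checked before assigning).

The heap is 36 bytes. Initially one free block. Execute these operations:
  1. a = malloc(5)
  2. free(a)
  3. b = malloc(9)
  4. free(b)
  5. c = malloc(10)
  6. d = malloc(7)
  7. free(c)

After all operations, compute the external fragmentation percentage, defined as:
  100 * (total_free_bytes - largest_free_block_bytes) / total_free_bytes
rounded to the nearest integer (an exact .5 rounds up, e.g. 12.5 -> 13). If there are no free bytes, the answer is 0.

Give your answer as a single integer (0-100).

Op 1: a = malloc(5) -> a = 0; heap: [0-4 ALLOC][5-35 FREE]
Op 2: free(a) -> (freed a); heap: [0-35 FREE]
Op 3: b = malloc(9) -> b = 0; heap: [0-8 ALLOC][9-35 FREE]
Op 4: free(b) -> (freed b); heap: [0-35 FREE]
Op 5: c = malloc(10) -> c = 0; heap: [0-9 ALLOC][10-35 FREE]
Op 6: d = malloc(7) -> d = 10; heap: [0-9 ALLOC][10-16 ALLOC][17-35 FREE]
Op 7: free(c) -> (freed c); heap: [0-9 FREE][10-16 ALLOC][17-35 FREE]
Free blocks: [10 19] total_free=29 largest=19 -> 100*(29-19)/29 = 1000/29 ≈ 34.483 -> rounds to 34

Answer: 34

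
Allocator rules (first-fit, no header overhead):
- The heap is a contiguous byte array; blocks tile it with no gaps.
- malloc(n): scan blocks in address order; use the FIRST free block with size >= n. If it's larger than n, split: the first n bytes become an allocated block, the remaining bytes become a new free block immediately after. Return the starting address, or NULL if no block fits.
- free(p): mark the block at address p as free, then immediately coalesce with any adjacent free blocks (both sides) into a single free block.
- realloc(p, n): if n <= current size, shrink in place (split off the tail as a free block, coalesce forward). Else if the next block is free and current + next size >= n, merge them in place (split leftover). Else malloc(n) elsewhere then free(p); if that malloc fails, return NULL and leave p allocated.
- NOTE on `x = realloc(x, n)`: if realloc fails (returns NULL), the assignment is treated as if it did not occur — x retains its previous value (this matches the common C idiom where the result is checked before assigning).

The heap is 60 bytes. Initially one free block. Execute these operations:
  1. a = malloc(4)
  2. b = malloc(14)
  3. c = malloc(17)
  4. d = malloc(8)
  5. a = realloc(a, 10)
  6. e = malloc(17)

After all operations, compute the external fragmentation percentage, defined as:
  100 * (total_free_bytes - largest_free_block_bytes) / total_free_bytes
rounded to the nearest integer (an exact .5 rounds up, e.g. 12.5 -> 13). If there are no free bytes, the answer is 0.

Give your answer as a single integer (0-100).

Answer: 36

Derivation:
Op 1: a = malloc(4) -> a = 0; heap: [0-3 ALLOC][4-59 FREE]
Op 2: b = malloc(14) -> b = 4; heap: [0-3 ALLOC][4-17 ALLOC][18-59 FREE]
Op 3: c = malloc(17) -> c = 18; heap: [0-3 ALLOC][4-17 ALLOC][18-34 ALLOC][35-59 FREE]
Op 4: d = malloc(8) -> d = 35; heap: [0-3 ALLOC][4-17 ALLOC][18-34 ALLOC][35-42 ALLOC][43-59 FREE]
Op 5: a = realloc(a, 10) -> a = 43; heap: [0-3 FREE][4-17 ALLOC][18-34 ALLOC][35-42 ALLOC][43-52 ALLOC][53-59 FREE]
Op 6: e = malloc(17) -> e = NULL; heap: [0-3 FREE][4-17 ALLOC][18-34 ALLOC][35-42 ALLOC][43-52 ALLOC][53-59 FREE]
Free blocks: [4 7] total_free=11 largest=7 -> 100*(11-7)/11 = 400/11 ≈ 36.364 -> rounds to 36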